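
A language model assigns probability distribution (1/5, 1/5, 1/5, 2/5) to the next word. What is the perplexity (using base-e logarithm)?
3.7893

Perplexity is e^H (or exp(H) for natural log).

First, H = -Σ p log p = 1.3322 nats
Perplexity = e^1.3322 = 3.7893

Interpretation: The model's uncertainty is equivalent to choosing uniformly among 3.8 options.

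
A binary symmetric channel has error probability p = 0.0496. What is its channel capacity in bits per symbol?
0.7153 bits

For a binary symmetric channel (BSC) with error probability p:
Capacity C = 1 - H(p) bits per symbol

where H(p) = -p log₂(p) - (1-p) log₂(1-p) is the binary entropy function.

H(0.0496) = 0.2847 bits
C = 1 - 0.2847 = 0.7153 bits per symbol

This means we can reliably transmit up to 0.7153 bits of information per channel use.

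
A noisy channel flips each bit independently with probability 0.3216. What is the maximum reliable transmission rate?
0.0939 bits

For a binary symmetric channel (BSC) with error probability p:
Capacity C = 1 - H(p) bits per symbol

where H(p) = -p log₂(p) - (1-p) log₂(1-p) is the binary entropy function.

H(0.3216) = 0.9061 bits
C = 1 - 0.9061 = 0.0939 bits per symbol

This means we can reliably transmit up to 0.0939 bits of information per channel use.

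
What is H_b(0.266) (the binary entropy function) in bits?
0.8357 bits

The binary entropy function is:
H(p) = -p log(p) - (1-p) log(1-p)

H(0.266) = -0.266 × log_2(0.266) - 0.734 × log_2(0.734)
H(0.266) = 0.8357 bits

Note: Binary entropy is maximized at p=0.5 (H=1 bit) and minimized at p=0 or p=1 (H=0).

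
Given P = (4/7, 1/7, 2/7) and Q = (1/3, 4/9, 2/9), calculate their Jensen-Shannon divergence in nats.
0.0585 nats

Jensen-Shannon divergence is:
JSD(P||Q) = 0.5 × D_KL(P||M) + 0.5 × D_KL(Q||M)
where M = 0.5 × (P + Q) is the mixture distribution.

M = 0.5 × (4/7, 1/7, 2/7) + 0.5 × (1/3, 4/9, 2/9) = (0.452381, 0.293651, 0.253968)

D_KL(P||M) = 0.0642 nats
D_KL(Q||M) = 0.0527 nats

JSD(P||Q) = 0.5 × 0.0642 + 0.5 × 0.0527 = 0.0585 nats

Unlike KL divergence, JSD is symmetric and bounded: 0 ≤ JSD ≤ log(2).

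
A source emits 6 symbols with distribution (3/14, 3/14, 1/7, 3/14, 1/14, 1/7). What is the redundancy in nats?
0.0570 nats

Redundancy measures how far a source is from maximum entropy:
R = H_max - H(X)

Maximum entropy for 6 symbols: H_max = log_e(6) = 1.7918 nats
Actual entropy: H(X) = 1.7348 nats
Redundancy: R = 1.7918 - 1.7348 = 0.0570 nats

This redundancy represents potential for compression: the source could be compressed by 0.0570 nats per symbol.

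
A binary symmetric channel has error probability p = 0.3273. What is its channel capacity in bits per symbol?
0.0879 bits

For a binary symmetric channel (BSC) with error probability p:
Capacity C = 1 - H(p) bits per symbol

where H(p) = -p log₂(p) - (1-p) log₂(1-p) is the binary entropy function.

H(0.3273) = 0.9121 bits
C = 1 - 0.9121 = 0.0879 bits per symbol

This means we can reliably transmit up to 0.0879 bits of information per channel use.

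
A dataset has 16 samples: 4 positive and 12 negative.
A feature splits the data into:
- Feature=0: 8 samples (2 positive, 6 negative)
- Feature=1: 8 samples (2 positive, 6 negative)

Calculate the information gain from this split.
0.0000 bits

Information Gain = H(Y) - H(Y|Feature)

Before split:
P(positive) = 4/16 = 0.2500
H(Y) = 0.8113 bits

After split:
Feature=0: H = 0.8113 bits (weight = 8/16)
Feature=1: H = 0.8113 bits (weight = 8/16)
H(Y|Feature) = (8/16)×0.8113 + (8/16)×0.8113 = 0.8113 bits

Information Gain = 0.8113 - 0.8113 = 0.0000 bits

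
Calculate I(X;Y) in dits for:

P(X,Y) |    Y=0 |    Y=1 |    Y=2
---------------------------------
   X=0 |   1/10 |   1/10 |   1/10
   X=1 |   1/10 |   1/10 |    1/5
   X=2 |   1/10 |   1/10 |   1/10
0.0060 dits

Mutual information: I(X;Y) = H(X) + H(Y) - H(X,Y)

Marginals:
P(X) = (3/10, 2/5, 3/10), H(X) = 0.4729 dits
P(Y) = (3/10, 3/10, 2/5), H(Y) = 0.4729 dits

Joint entropy: H(X,Y) = 0.9398 dits

I(X;Y) = 0.4729 + 0.4729 - 0.9398 = 0.0060 dits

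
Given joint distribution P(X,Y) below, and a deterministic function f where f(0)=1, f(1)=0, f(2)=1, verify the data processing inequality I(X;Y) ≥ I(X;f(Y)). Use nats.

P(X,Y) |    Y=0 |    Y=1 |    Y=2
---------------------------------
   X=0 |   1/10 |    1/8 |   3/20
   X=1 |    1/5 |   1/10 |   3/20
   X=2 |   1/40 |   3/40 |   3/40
I(X;Y) = 0.0342, I(X;f(Y)) = 0.0143, inequality holds: 0.0342 ≥ 0.0143

Data Processing Inequality: For any Markov chain X → Y → Z, we have I(X;Y) ≥ I(X;Z).

Here Z = f(Y) is a deterministic function of Y, forming X → Y → Z.

Original I(X;Y) = 0.0342 nats

After applying f:
P(X,Z) where Z=f(Y):
- P(X,Z=0) = P(X,Y=1)
- P(X,Z=1) = P(X,Y=0) + P(X,Y=2)

I(X;Z) = I(X;f(Y)) = 0.0143 nats

Verification: 0.0342 ≥ 0.0143 ✓

Information cannot be created by processing; the function f can only lose information about X.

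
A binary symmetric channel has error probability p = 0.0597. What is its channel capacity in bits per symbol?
0.6737 bits

For a binary symmetric channel (BSC) with error probability p:
Capacity C = 1 - H(p) bits per symbol

where H(p) = -p log₂(p) - (1-p) log₂(1-p) is the binary entropy function.

H(0.0597) = 0.3263 bits
C = 1 - 0.3263 = 0.6737 bits per symbol

This means we can reliably transmit up to 0.6737 bits of information per channel use.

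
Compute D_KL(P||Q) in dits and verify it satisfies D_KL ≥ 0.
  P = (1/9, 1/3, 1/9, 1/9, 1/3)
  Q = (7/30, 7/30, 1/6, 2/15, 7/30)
0.0391 dits

KL divergence satisfies the Gibbs inequality: D_KL(P||Q) ≥ 0 for all distributions P, Q.

D_KL(P||Q) = Σ p(x) log(p(x)/q(x))
Term by term:
  x=0: 1/9 × log_10[(1/9)/(7/30)] = -0.0358
  x=1: 1/3 × log_10[(1/3)/(7/30)] = 0.0516
  x=2: 1/9 × log_10[(1/9)/(1/6)] = -0.0196
  x=3: 1/9 × log_10[(1/9)/(2/15)] = -0.0088
  x=4: 1/3 × log_10[(1/3)/(7/30)] = 0.0516
D_KL(P||Q) = 0.0391 dits

D_KL(P||Q) = 0.0391 ≥ 0 ✓

This non-negativity is a fundamental property: relative entropy cannot be negative because it measures how different Q is from P.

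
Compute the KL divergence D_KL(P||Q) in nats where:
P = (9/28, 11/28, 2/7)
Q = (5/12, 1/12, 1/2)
0.3659 nats

KL divergence: D_KL(P||Q) = Σ p(x) log(p(x)/q(x))

Computing term by term:
  x=0: 9/28 × log_e[(9/28)/(5/12)] = 9/28 × -0.2595 = -0.0834
  x=1: 11/28 × log_e[(11/28)/(1/12)] = 11/28 × 1.5506 = 0.6092
  x=2: 2/7 × log_e[(2/7)/(1/2)] = 2/7 × -0.5596 = -0.1599

D_KL(P||Q) = 0.3659 nats

Note: KL divergence is always non-negative and equals 0 iff P = Q.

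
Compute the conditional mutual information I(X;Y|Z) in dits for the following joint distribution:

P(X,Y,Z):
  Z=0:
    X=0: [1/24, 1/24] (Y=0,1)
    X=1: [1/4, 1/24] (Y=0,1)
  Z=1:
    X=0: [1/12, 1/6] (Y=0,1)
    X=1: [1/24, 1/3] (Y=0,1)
0.0191 dits

Conditional mutual information: I(X;Y|Z) = H(X|Z) + H(Y|Z) - H(X,Y|Z)

H(Z) = 0.2873
H(X,Z) = 0.5563 → H(X|Z) = 0.2689
H(Y,Z) = 0.5094 → H(Y|Z) = 0.2221
H(X,Y,Z) = 0.7592 → H(X,Y|Z) = 0.4719

I(X;Y|Z) = 0.2689 + 0.2221 - 0.4719 = 0.0191 dits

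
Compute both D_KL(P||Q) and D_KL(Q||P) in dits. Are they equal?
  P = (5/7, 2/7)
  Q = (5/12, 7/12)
D_KL(P||Q) = 0.0786, D_KL(Q||P) = 0.0833

KL divergence is not symmetric: D_KL(P||Q) ≠ D_KL(Q||P) in general.

D_KL(P||Q) = 0.0786 dits
D_KL(Q||P) = 0.0833 dits

No, they are not equal!

This asymmetry is why KL divergence is not a true distance metric.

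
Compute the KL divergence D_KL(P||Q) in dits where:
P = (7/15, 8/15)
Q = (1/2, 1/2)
0.0010 dits

KL divergence: D_KL(P||Q) = Σ p(x) log(p(x)/q(x))

Computing term by term:
  x=0: 7/15 × log_10[(7/15)/(1/2)] = 7/15 × -0.0300 = -0.0140
  x=1: 8/15 × log_10[(8/15)/(1/2)] = 8/15 × 0.0280 = 0.0149

D_KL(P||Q) = 0.0010 dits

Note: KL divergence is always non-negative and equals 0 iff P = Q.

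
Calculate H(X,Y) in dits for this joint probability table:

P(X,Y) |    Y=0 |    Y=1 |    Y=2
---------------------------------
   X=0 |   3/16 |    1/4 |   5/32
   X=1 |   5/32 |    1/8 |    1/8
0.7645 dits

Joint entropy is H(X,Y) = -Σ_{x,y} p(x,y) log p(x,y).

Summing over all non-zero entries:
H(X,Y) = -[3/16·log_10(3/16) + 1/4·log_10(1/4) + 5/32·log_10(5/32) + 5/32·log_10(5/32) + 1/8·log_10(1/8) + 1/8·log_10(1/8)]
H(X,Y) = 0.7645 dits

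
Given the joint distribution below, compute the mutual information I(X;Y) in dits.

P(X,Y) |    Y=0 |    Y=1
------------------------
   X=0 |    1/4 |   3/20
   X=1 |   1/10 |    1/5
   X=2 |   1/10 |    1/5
0.0181 dits

Mutual information: I(X;Y) = H(X) + H(Y) - H(X,Y)

Marginals:
P(X) = (2/5, 3/10, 3/10), H(X) = 0.4729 dits
P(Y) = (9/20, 11/20), H(Y) = 0.2989 dits

Joint entropy: H(X,Y) = 0.7537 dits

I(X;Y) = 0.4729 + 0.2989 - 0.7537 = 0.0181 dits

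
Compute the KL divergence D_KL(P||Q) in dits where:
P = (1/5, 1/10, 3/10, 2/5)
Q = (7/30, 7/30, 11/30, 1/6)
0.0758 dits

KL divergence: D_KL(P||Q) = Σ p(x) log(p(x)/q(x))

Computing term by term:
  x=0: 1/5 × log_10[(1/5)/(7/30)] = 1/5 × -0.0669 = -0.0134
  x=1: 1/10 × log_10[(1/10)/(7/30)] = 1/10 × -0.3680 = -0.0368
  x=2: 3/10 × log_10[(3/10)/(11/30)] = 3/10 × -0.0872 = -0.0261
  x=3: 2/5 × log_10[(2/5)/(1/6)] = 2/5 × 0.3802 = 0.1521

D_KL(P||Q) = 0.0758 dits

Note: KL divergence is always non-negative and equals 0 iff P = Q.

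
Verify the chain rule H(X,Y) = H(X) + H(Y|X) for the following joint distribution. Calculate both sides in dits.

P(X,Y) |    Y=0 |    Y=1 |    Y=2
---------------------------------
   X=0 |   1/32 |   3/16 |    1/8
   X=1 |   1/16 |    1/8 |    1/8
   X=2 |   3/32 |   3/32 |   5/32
H(X,Y) = 0.9160, H(X) = 0.4767, H(Y|X) = 0.4393 (all in dits)

Chain rule: H(X,Y) = H(X) + H(Y|X)

Left side — joint entropy directly:
H(X,Y) = -Σ p(x,y) log p(x,y) = 0.9160 dits

Right side — compute H(Y|X) from the conditional distributions:
P(X) = (11/32, 5/16, 11/32), so H(X) = 0.4767 dits
H(Y|X) = Σ_x P(X=x) · H(Y|X=x):
  P(Y|X=0) = (1/11, 6/11, 4/11), H(Y|X=0) = 0.3980, weight P(X=0) = 11/32
  P(Y|X=1) = (1/5, 2/5, 2/5), H(Y|X=1) = 0.4581, weight P(X=1) = 5/16
  P(Y|X=2) = (3/11, 3/11, 5/11), H(Y|X=2) = 0.4634, weight P(X=2) = 11/32
H(Y|X) = 0.4393 dits

H(X) + H(Y|X) = 0.4767 + 0.4393 = 0.9160 dits

Both sides equal 0.9160 dits. ✓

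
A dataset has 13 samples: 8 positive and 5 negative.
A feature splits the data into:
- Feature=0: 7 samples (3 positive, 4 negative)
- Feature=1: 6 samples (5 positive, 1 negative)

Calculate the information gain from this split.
0.1307 bits

Information Gain = H(Y) - H(Y|Feature)

Before split:
P(positive) = 8/13 = 0.6154
H(Y) = 0.9612 bits

After split:
Feature=0: H = 0.9852 bits (weight = 7/13)
Feature=1: H = 0.6500 bits (weight = 6/13)
H(Y|Feature) = (7/13)×0.9852 + (6/13)×0.6500 = 0.8305 bits

Information Gain = 0.9612 - 0.8305 = 0.1307 bits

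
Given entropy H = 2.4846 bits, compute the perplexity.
5.5968

Perplexity is 2^H (or exp(H) for natural log).

H = 2.4846 bits
Perplexity = 2^2.4846 = 5.5968

Interpretation: The model's uncertainty is equivalent to choosing uniformly among 5.6 options.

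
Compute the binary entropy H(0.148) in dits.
0.1821 dits

The binary entropy function is:
H(p) = -p log(p) - (1-p) log(1-p)

H(0.148) = -0.148 × log_10(0.148) - 0.852 × log_10(0.852)
H(0.148) = 0.1821 dits

Note: Binary entropy is maximized at p=0.5 (H=1 bit) and minimized at p=0 or p=1 (H=0).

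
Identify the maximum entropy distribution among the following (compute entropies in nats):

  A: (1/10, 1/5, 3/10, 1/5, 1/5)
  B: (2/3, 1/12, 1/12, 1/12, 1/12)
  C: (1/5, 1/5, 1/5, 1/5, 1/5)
C

For a discrete distribution over n outcomes, entropy is maximized by the uniform distribution.

Computing entropies:
H(A) = 1.5571 nats
H(B) = 1.0986 nats
H(C) = 1.6094 nats

The uniform distribution (where all probabilities equal 1/5) achieves the maximum entropy of log_e(5) = 1.6094 nats.

Distribution C has the highest entropy.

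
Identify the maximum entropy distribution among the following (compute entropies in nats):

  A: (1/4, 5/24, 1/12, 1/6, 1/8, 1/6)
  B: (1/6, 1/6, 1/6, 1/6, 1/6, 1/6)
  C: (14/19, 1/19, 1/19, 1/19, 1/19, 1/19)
B

For a discrete distribution over n outcomes, entropy is maximized by the uniform distribution.

Computing entropies:
H(A) = 1.7376 nats
H(B) = 1.7918 nats
H(C) = 0.9999 nats

The uniform distribution (where all probabilities equal 1/6) achieves the maximum entropy of log_e(6) = 1.7918 nats.

Distribution B has the highest entropy.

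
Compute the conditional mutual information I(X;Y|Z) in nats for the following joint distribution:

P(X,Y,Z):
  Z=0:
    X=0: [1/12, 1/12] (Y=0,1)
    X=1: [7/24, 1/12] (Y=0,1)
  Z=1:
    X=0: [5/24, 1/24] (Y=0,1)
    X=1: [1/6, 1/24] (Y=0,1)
0.0206 nats

Conditional mutual information: I(X;Y|Z) = H(X|Z) + H(Y|Z) - H(X,Y|Z)

H(Z) = 0.6897
H(X,Z) = 1.3398 → H(X|Z) = 0.6501
H(Y,Z) = 1.2413 → H(Y|Z) = 0.5517
H(X,Y,Z) = 1.8709 → H(X,Y|Z) = 1.1812

I(X;Y|Z) = 0.6501 + 0.5517 - 1.1812 = 0.0206 nats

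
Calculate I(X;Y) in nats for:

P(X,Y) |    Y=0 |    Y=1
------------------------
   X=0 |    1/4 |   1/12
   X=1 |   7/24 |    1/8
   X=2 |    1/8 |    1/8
0.0213 nats

Mutual information: I(X;Y) = H(X) + H(Y) - H(X,Y)

Marginals:
P(X) = (1/3, 5/12, 1/4), H(X) = 1.0776 nats
P(Y) = (2/3, 1/3), H(Y) = 0.6365 nats

Joint entropy: H(X,Y) = 1.6928 nats

I(X;Y) = 1.0776 + 0.6365 - 1.6928 = 0.0213 nats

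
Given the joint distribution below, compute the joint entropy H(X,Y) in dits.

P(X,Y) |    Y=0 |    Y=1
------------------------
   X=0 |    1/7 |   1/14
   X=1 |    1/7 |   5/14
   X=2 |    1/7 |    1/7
0.7245 dits

Joint entropy is H(X,Y) = -Σ_{x,y} p(x,y) log p(x,y).

Summing over all non-zero entries:
H(X,Y) = -[1/7·log_10(1/7) + 1/14·log_10(1/14) + 1/7·log_10(1/7) + 5/14·log_10(5/14) + 1/7·log_10(1/7) + 1/7·log_10(1/7)]
H(X,Y) = 0.7245 dits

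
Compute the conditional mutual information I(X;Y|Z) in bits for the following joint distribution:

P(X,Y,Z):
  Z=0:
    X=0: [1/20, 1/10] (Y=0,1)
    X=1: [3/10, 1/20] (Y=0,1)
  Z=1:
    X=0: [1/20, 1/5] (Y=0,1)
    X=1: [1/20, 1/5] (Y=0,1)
0.0958 bits

Conditional mutual information: I(X;Y|Z) = H(X|Z) + H(Y|Z) - H(X,Y|Z)

H(Z) = 1.0000
H(X,Z) = 1.9406 → H(X|Z) = 0.9406
H(Y,Z) = 1.8016 → H(Y|Z) = 0.8016
H(X,Y,Z) = 2.6464 → H(X,Y|Z) = 1.6464

I(X;Y|Z) = 0.9406 + 0.8016 - 1.6464 = 0.0958 bits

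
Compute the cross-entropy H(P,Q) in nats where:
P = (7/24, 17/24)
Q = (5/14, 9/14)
0.6133 nats

Cross-entropy: H(P,Q) = -Σ p(x) log q(x)

Alternatively: H(P,Q) = H(P) + D_KL(P||Q)
H(P) = 0.6036 nats
D_KL(P||Q) = 0.0096 nats

H(P,Q) = 0.6036 + 0.0096 = 0.6133 nats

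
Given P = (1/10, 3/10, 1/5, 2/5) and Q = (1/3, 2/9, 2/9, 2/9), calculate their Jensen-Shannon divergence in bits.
0.0710 bits

Jensen-Shannon divergence is:
JSD(P||Q) = 0.5 × D_KL(P||M) + 0.5 × D_KL(Q||M)
where M = 0.5 × (P + Q) is the mixture distribution.

M = 0.5 × (1/10, 3/10, 1/5, 2/5) + 0.5 × (1/3, 2/9, 2/9, 2/9) = (0.216667, 0.261111, 0.211111, 0.311111)

D_KL(P||M) = 0.0780 bits
D_KL(Q||M) = 0.0640 bits

JSD(P||Q) = 0.5 × 0.0780 + 0.5 × 0.0640 = 0.0710 bits

Unlike KL divergence, JSD is symmetric and bounded: 0 ≤ JSD ≤ log(2).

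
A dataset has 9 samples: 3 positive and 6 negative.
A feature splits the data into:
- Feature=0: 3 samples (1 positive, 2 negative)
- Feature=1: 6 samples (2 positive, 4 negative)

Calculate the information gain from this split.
0.0000 bits

Information Gain = H(Y) - H(Y|Feature)

Before split:
P(positive) = 3/9 = 0.3333
H(Y) = 0.9183 bits

After split:
Feature=0: H = 0.9183 bits (weight = 3/9)
Feature=1: H = 0.9183 bits (weight = 6/9)
H(Y|Feature) = (3/9)×0.9183 + (6/9)×0.9183 = 0.9183 bits

Information Gain = 0.9183 - 0.9183 = 0.0000 bits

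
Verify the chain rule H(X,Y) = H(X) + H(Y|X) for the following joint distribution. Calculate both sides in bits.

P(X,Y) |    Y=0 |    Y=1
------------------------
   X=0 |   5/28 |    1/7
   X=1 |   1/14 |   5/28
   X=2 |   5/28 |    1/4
H(X,Y) = 2.5045, H(X) = 1.5502, H(Y|X) = 0.9543 (all in bits)

Chain rule: H(X,Y) = H(X) + H(Y|X)

Left side — joint entropy directly:
H(X,Y) = -Σ p(x,y) log p(x,y) = 2.5045 bits

Right side — compute H(Y|X) from the conditional distributions:
P(X) = (9/28, 1/4, 3/7), so H(X) = 1.5502 bits
H(Y|X) = Σ_x P(X=x) · H(Y|X=x):
  P(Y|X=0) = (5/9, 4/9), H(Y|X=0) = 0.9911, weight P(X=0) = 9/28
  P(Y|X=1) = (2/7, 5/7), H(Y|X=1) = 0.8631, weight P(X=1) = 1/4
  P(Y|X=2) = (5/12, 7/12), H(Y|X=2) = 0.9799, weight P(X=2) = 3/7
H(Y|X) = 0.9543 bits

H(X) + H(Y|X) = 1.5502 + 0.9543 = 2.5045 bits

Both sides equal 2.5045 bits. ✓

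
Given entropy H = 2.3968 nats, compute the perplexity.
10.9880

Perplexity is e^H (or exp(H) for natural log).

H = 2.3968 nats
Perplexity = e^2.3968 = 10.9880

Interpretation: The model's uncertainty is equivalent to choosing uniformly among 11.0 options.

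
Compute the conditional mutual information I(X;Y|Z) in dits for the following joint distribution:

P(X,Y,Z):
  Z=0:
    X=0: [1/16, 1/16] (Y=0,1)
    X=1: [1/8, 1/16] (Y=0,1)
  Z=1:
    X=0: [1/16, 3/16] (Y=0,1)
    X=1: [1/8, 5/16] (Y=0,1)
0.0021 dits

Conditional mutual information: I(X;Y|Z) = H(X|Z) + H(Y|Z) - H(X,Y|Z)

H(Z) = 0.2697
H(X,Z) = 0.5568 → H(X|Z) = 0.2871
H(Y,Z) = 0.5360 → H(Y|Z) = 0.2663
H(X,Y,Z) = 0.8210 → H(X,Y|Z) = 0.5512

I(X;Y|Z) = 0.2871 + 0.2663 - 0.5512 = 0.0021 dits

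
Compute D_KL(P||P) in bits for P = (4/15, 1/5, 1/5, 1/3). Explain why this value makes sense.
0.0000 bits

KL divergence satisfies the Gibbs inequality: D_KL(P||Q) ≥ 0 for all distributions P, Q.

D_KL(P||Q) = Σ p(x) log(p(x)/q(x))
Each term is p(x) × log_2(p(x)/p(x)) = p(x) × log_2(1) = 0, so the sum is 0.
D_KL(P||Q) = 0.0000 bits

When P = Q, the KL divergence is exactly 0, as there is no 'divergence' between identical distributions.

This non-negativity is a fundamental property: relative entropy cannot be negative because it measures how different Q is from P.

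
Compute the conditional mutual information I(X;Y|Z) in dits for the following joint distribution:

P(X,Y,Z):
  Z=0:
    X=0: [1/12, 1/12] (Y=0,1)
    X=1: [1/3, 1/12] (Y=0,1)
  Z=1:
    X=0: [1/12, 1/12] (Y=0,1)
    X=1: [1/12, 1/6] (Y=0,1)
0.0133 dits

Conditional mutual information: I(X;Y|Z) = H(X|Z) + H(Y|Z) - H(X,Y|Z)

H(Z) = 0.2950
H(X,Z) = 0.5683 → H(X|Z) = 0.2734
H(Y,Z) = 0.5683 → H(Y|Z) = 0.2734
H(X,Y,Z) = 0.8283 → H(X,Y|Z) = 0.5334

I(X;Y|Z) = 0.2734 + 0.2734 - 0.5334 = 0.0133 dits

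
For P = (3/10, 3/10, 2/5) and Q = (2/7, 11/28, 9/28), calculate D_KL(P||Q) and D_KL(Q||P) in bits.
D_KL(P||Q) = 0.0306, D_KL(Q||P) = 0.0313

KL divergence is not symmetric: D_KL(P||Q) ≠ D_KL(Q||P) in general.

D_KL(P||Q) = 0.0306 bits
D_KL(Q||P) = 0.0313 bits

No, they are not equal!

This asymmetry is why KL divergence is not a true distance metric.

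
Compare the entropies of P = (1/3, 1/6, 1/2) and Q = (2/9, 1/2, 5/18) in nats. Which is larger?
Q

Computing entropies in nats:
H(P) = 1.0114
H(Q) = 1.0366

Distribution Q has higher entropy.

Intuition: The distribution closer to uniform (more spread out) has higher entropy.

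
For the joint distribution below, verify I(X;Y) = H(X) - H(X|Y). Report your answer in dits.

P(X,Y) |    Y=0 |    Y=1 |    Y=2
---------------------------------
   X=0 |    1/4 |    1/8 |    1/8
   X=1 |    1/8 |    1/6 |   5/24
I(X;Y) = 0.0151 dits

Mutual information has multiple equivalent forms:
- I(X;Y) = H(X) - H(X|Y)
- I(X;Y) = H(Y) - H(Y|X)
- I(X;Y) = H(X) + H(Y) - H(X,Y)

Computing all quantities:
H(X) = 0.3010, H(Y) = 0.4749, H(X,Y) = 0.7608
H(X|Y) = 0.2859, H(Y|X) = 0.4598

Verification:
H(X) - H(X|Y) = 0.3010 - 0.2859 = 0.0151
H(Y) - H(Y|X) = 0.4749 - 0.4598 = 0.0151
H(X) + H(Y) - H(X,Y) = 0.3010 + 0.4749 - 0.7608 = 0.0151

All forms give I(X;Y) = 0.0151 dits. ✓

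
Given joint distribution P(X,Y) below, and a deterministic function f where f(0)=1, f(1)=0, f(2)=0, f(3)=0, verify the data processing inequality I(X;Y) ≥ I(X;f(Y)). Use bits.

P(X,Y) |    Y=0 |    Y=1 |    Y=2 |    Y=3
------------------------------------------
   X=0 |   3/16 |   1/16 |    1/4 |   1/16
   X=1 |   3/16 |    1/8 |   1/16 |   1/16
I(X;Y) = 0.0909, I(X;f(Y)) = 0.0069, inequality holds: 0.0909 ≥ 0.0069

Data Processing Inequality: For any Markov chain X → Y → Z, we have I(X;Y) ≥ I(X;Z).

Here Z = f(Y) is a deterministic function of Y, forming X → Y → Z.

Original I(X;Y) = 0.0909 bits

After applying f:
P(X,Z) where Z=f(Y):
- P(X,Z=0) = P(X,Y=1) + P(X,Y=2) + P(X,Y=3)
- P(X,Z=1) = P(X,Y=0)

I(X;Z) = I(X;f(Y)) = 0.0069 bits

Verification: 0.0909 ≥ 0.0069 ✓

Information cannot be created by processing; the function f can only lose information about X.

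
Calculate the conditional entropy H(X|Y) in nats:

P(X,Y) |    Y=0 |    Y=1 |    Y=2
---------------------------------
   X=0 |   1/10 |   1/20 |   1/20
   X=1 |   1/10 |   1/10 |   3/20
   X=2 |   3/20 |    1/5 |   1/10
1.0156 nats

Using the chain rule: H(X|Y) = H(X,Y) - H(Y)

First, compute H(X,Y) = 2.1116 nats

Marginal P(Y) = (7/20, 7/20, 3/10)
H(Y) = 1.0961 nats

H(X|Y) = H(X,Y) - H(Y) = 2.1116 - 1.0961 = 1.0156 nats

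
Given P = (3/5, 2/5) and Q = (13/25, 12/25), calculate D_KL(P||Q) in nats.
0.0129 nats

KL divergence: D_KL(P||Q) = Σ p(x) log(p(x)/q(x))

Computing term by term:
  x=0: 3/5 × log_e[(3/5)/(13/25)] = 3/5 × 0.1431 = 0.0859
  x=1: 2/5 × log_e[(2/5)/(12/25)] = 2/5 × -0.1823 = -0.0729

D_KL(P||Q) = 0.0129 nats

Note: KL divergence is always non-negative and equals 0 iff P = Q.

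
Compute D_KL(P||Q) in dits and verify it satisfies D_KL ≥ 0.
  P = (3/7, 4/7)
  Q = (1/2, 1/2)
0.0044 dits

KL divergence satisfies the Gibbs inequality: D_KL(P||Q) ≥ 0 for all distributions P, Q.

D_KL(P||Q) = Σ p(x) log(p(x)/q(x))
Term by term:
  x=0: 3/7 × log_10[(3/7)/(1/2)] = -0.0287
  x=1: 4/7 × log_10[(4/7)/(1/2)] = 0.0331
D_KL(P||Q) = 0.0044 dits

D_KL(P||Q) = 0.0044 ≥ 0 ✓

This non-negativity is a fundamental property: relative entropy cannot be negative because it measures how different Q is from P.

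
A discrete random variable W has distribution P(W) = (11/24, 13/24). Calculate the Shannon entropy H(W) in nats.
0.6897 nats

Shannon entropy is H(X) = -Σ p(x) log p(x).

For P = (11/24, 13/24):
H = -11/24 × log_e(11/24) -13/24 × log_e(13/24)
H = 0.6897 nats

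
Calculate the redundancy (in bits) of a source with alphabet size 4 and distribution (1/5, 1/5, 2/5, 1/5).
0.0781 bits

Redundancy measures how far a source is from maximum entropy:
R = H_max - H(X)

Maximum entropy for 4 symbols: H_max = log_2(4) = 2.0000 bits
Actual entropy: H(X) = 1.9219 bits
Redundancy: R = 2.0000 - 1.9219 = 0.0781 bits

This redundancy represents potential for compression: the source could be compressed by 0.0781 bits per symbol.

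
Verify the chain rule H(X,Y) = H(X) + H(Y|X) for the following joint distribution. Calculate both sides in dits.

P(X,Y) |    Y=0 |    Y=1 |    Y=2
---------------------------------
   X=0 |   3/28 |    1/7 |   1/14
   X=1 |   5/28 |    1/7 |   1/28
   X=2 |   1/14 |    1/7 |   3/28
H(X,Y) = 0.9191, H(X) = 0.4766, H(Y|X) = 0.4425 (all in dits)

Chain rule: H(X,Y) = H(X) + H(Y|X)

Left side — joint entropy directly:
H(X,Y) = -Σ p(x,y) log p(x,y) = 0.9191 dits

Right side — compute H(Y|X) from the conditional distributions:
P(X) = (9/28, 5/14, 9/28), so H(X) = 0.4766 dits
H(Y|X) = Σ_x P(X=x) · H(Y|X=x):
  P(Y|X=0) = (1/3, 4/9, 2/9), H(Y|X=0) = 0.4607, weight P(X=0) = 9/28
  P(Y|X=1) = (1/2, 2/5, 1/10), H(Y|X=1) = 0.4097, weight P(X=1) = 5/14
  P(Y|X=2) = (2/9, 4/9, 1/3), H(Y|X=2) = 0.4607, weight P(X=2) = 9/28
H(Y|X) = 0.4425 dits

H(X) + H(Y|X) = 0.4766 + 0.4425 = 0.9191 dits

Both sides equal 0.9191 dits. ✓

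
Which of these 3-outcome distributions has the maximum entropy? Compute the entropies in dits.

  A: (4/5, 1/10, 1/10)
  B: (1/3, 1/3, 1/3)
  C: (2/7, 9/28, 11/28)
B

For a discrete distribution over n outcomes, entropy is maximized by the uniform distribution.

Computing entropies:
H(A) = 0.2775 dits
H(B) = 0.4771 dits
H(C) = 0.4733 dits

The uniform distribution (where all probabilities equal 1/3) achieves the maximum entropy of log_10(3) = 0.4771 dits.

Distribution B has the highest entropy.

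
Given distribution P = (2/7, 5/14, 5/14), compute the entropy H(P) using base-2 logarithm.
1.5774 bits

Shannon entropy is H(X) = -Σ p(x) log p(x).

For P = (2/7, 5/14, 5/14):
H = -2/7 × log_2(2/7) -5/14 × log_2(5/14) -5/14 × log_2(5/14)
H = 1.5774 bits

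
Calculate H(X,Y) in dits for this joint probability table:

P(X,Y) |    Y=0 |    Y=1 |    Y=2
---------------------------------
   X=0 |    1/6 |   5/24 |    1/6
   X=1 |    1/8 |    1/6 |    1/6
0.7736 dits

Joint entropy is H(X,Y) = -Σ_{x,y} p(x,y) log p(x,y).

Summing over all non-zero entries:
H(X,Y) = -[1/6·log_10(1/6) + 5/24·log_10(5/24) + 1/6·log_10(1/6) + 1/8·log_10(1/8) + 1/6·log_10(1/6) + 1/6·log_10(1/6)]
H(X,Y) = 0.7736 dits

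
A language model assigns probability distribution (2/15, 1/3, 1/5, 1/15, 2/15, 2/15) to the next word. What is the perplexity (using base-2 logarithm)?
5.3366

Perplexity is 2^H (or exp(H) for natural log).

First, H = -Σ p log p = 2.4159 bits
Perplexity = 2^2.4159 = 5.3366

Interpretation: The model's uncertainty is equivalent to choosing uniformly among 5.3 options.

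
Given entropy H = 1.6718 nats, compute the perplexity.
5.3217

Perplexity is e^H (or exp(H) for natural log).

H = 1.6718 nats
Perplexity = e^1.6718 = 5.3217

Interpretation: The model's uncertainty is equivalent to choosing uniformly among 5.3 options.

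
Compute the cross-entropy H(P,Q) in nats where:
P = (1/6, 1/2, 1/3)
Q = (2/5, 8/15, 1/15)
1.3697 nats

Cross-entropy: H(P,Q) = -Σ p(x) log q(x)

Alternatively: H(P,Q) = H(P) + D_KL(P||Q)
H(P) = 1.0114 nats
D_KL(P||Q) = 0.3583 nats

H(P,Q) = 1.0114 + 0.3583 = 1.3697 nats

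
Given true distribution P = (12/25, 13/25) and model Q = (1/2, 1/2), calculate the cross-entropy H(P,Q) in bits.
1.0000 bits

Cross-entropy: H(P,Q) = -Σ p(x) log q(x)

Alternatively: H(P,Q) = H(P) + D_KL(P||Q)
H(P) = 0.9988 bits
D_KL(P||Q) = 0.0012 bits

H(P,Q) = 0.9988 + 0.0012 = 1.0000 bits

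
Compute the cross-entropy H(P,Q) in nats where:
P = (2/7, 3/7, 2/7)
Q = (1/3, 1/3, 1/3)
1.0986 nats

Cross-entropy: H(P,Q) = -Σ p(x) log q(x)

Alternatively: H(P,Q) = H(P) + D_KL(P||Q)
H(P) = 1.0790 nats
D_KL(P||Q) = 0.0196 nats

H(P,Q) = 1.0790 + 0.0196 = 1.0986 nats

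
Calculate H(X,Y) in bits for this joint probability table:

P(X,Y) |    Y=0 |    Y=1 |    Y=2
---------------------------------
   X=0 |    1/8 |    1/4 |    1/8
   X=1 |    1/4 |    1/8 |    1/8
2.5000 bits

Joint entropy is H(X,Y) = -Σ_{x,y} p(x,y) log p(x,y).

Summing over all non-zero entries:
H(X,Y) = -[1/8·log_2(1/8) + 1/4·log_2(1/4) + 1/8·log_2(1/8) + 1/4·log_2(1/4) + 1/8·log_2(1/8) + 1/8·log_2(1/8)]
H(X,Y) = 2.5000 bits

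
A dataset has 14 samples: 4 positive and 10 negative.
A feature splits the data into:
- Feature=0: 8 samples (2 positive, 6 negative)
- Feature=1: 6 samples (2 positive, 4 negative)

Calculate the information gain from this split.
0.0060 bits

Information Gain = H(Y) - H(Y|Feature)

Before split:
P(positive) = 4/14 = 0.2857
H(Y) = 0.8631 bits

After split:
Feature=0: H = 0.8113 bits (weight = 8/14)
Feature=1: H = 0.9183 bits (weight = 6/14)
H(Y|Feature) = (8/14)×0.8113 + (6/14)×0.9183 = 0.8571 bits

Information Gain = 0.8631 - 0.8571 = 0.0060 bits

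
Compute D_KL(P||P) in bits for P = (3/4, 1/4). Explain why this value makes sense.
0.0000 bits

KL divergence satisfies the Gibbs inequality: D_KL(P||Q) ≥ 0 for all distributions P, Q.

D_KL(P||Q) = Σ p(x) log(p(x)/q(x))
Each term is p(x) × log_2(p(x)/p(x)) = p(x) × log_2(1) = 0, so the sum is 0.
D_KL(P||Q) = 0.0000 bits

When P = Q, the KL divergence is exactly 0, as there is no 'divergence' between identical distributions.

This non-negativity is a fundamental property: relative entropy cannot be negative because it measures how different Q is from P.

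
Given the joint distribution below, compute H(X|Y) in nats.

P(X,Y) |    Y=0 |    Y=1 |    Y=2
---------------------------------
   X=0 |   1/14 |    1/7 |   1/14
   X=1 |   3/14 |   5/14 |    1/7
0.5962 nats

Using the chain rule: H(X|Y) = H(X,Y) - H(Y)

First, compute H(X,Y) = 1.6308 nats

Marginal P(Y) = (2/7, 1/2, 3/14)
H(Y) = 1.0346 nats

H(X|Y) = H(X,Y) - H(Y) = 1.6308 - 1.0346 = 0.5962 nats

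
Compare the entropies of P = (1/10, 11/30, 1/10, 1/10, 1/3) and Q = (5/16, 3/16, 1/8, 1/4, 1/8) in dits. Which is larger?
Q

Computing entropies in dits:
H(P) = 0.6188
H(Q) = 0.6705

Distribution Q has higher entropy.

Intuition: The distribution closer to uniform (more spread out) has higher entropy.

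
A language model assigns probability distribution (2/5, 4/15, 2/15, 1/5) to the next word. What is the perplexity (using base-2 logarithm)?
3.7044

Perplexity is 2^H (or exp(H) for natural log).

First, H = -Σ p log p = 1.8892 bits
Perplexity = 2^1.8892 = 3.7044

Interpretation: The model's uncertainty is equivalent to choosing uniformly among 3.7 options.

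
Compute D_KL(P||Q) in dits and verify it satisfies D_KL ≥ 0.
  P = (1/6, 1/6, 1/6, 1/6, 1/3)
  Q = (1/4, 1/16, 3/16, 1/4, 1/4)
0.0454 dits

KL divergence satisfies the Gibbs inequality: D_KL(P||Q) ≥ 0 for all distributions P, Q.

D_KL(P||Q) = Σ p(x) log(p(x)/q(x))
Term by term:
  x=0: 1/6 × log_10[(1/6)/(1/4)] = -0.0293
  x=1: 1/6 × log_10[(1/6)/(1/16)] = 0.0710
  x=2: 1/6 × log_10[(1/6)/(3/16)] = -0.0085
  x=3: 1/6 × log_10[(1/6)/(1/4)] = -0.0293
  x=4: 1/3 × log_10[(1/3)/(1/4)] = 0.0416
D_KL(P||Q) = 0.0454 dits

D_KL(P||Q) = 0.0454 ≥ 0 ✓

This non-negativity is a fundamental property: relative entropy cannot be negative because it measures how different Q is from P.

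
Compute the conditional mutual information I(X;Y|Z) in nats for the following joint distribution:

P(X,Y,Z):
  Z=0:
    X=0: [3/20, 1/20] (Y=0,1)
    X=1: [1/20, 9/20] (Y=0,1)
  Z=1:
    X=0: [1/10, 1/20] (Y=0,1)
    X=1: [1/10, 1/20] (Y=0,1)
0.1438 nats

Conditional mutual information: I(X;Y|Z) = H(X|Z) + H(Y|Z) - H(X,Y|Z)

H(Z) = 0.6109
H(X,Z) = 1.2376 → H(X|Z) = 0.6267
H(Y,Z) = 1.2206 → H(Y|Z) = 0.6097
H(X,Y,Z) = 1.7036 → H(X,Y|Z) = 1.0927

I(X;Y|Z) = 0.6267 + 0.6097 - 1.0927 = 0.1438 nats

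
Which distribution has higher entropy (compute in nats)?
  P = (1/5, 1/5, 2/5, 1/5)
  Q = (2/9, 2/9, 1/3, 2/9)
Q

Computing entropies in nats:
H(P) = 1.3322
H(Q) = 1.3689

Distribution Q has higher entropy.

Intuition: The distribution closer to uniform (more spread out) has higher entropy.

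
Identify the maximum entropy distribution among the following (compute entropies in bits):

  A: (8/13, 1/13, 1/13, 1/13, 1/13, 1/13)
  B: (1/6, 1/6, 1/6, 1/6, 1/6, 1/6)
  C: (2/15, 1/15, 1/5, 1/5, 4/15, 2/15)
B

For a discrete distribution over n outcomes, entropy is maximized by the uniform distribution.

Computing entropies:
H(A) = 1.8543 bits
H(B) = 2.5850 bits
H(C) = 2.4729 bits

The uniform distribution (where all probabilities equal 1/6) achieves the maximum entropy of log_2(6) = 2.5850 bits.

Distribution B has the highest entropy.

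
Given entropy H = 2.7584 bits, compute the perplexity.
6.7665

Perplexity is 2^H (or exp(H) for natural log).

H = 2.7584 bits
Perplexity = 2^2.7584 = 6.7665

Interpretation: The model's uncertainty is equivalent to choosing uniformly among 6.8 options.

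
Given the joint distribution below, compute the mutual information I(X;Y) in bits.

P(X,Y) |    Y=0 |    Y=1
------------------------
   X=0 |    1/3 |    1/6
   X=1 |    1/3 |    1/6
0.0000 bits

Mutual information: I(X;Y) = H(X) + H(Y) - H(X,Y)

Marginals:
P(X) = (1/2, 1/2), H(X) = 1.0000 bits
P(Y) = (2/3, 1/3), H(Y) = 0.9183 bits

Joint entropy: H(X,Y) = 1.9183 bits

I(X;Y) = 1.0000 + 0.9183 - 1.9183 = 0.0000 bits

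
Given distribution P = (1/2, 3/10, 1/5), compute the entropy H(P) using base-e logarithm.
1.0297 nats

Shannon entropy is H(X) = -Σ p(x) log p(x).

For P = (1/2, 3/10, 1/5):
H = -1/2 × log_e(1/2) -3/10 × log_e(3/10) -1/5 × log_e(1/5)
H = 1.0297 nats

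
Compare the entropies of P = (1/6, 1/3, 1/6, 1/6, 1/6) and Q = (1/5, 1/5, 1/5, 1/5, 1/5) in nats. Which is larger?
Q

Computing entropies in nats:
H(P) = 1.5607
H(Q) = 1.6094

Distribution Q has higher entropy.

Intuition: The distribution closer to uniform (more spread out) has higher entropy.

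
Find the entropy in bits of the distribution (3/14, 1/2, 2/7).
1.4926 bits

Shannon entropy is H(X) = -Σ p(x) log p(x).

For P = (3/14, 1/2, 2/7):
H = -3/14 × log_2(3/14) -1/2 × log_2(1/2) -2/7 × log_2(2/7)
H = 1.4926 bits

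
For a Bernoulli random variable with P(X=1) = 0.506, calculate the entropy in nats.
0.6931 nats

The binary entropy function is:
H(p) = -p log(p) - (1-p) log(1-p)

H(0.506) = -0.506 × log_e(0.506) - 0.494 × log_e(0.494)
H(0.506) = 0.6931 nats

Note: Binary entropy is maximized at p=0.5 (H=1 bit) and minimized at p=0 or p=1 (H=0).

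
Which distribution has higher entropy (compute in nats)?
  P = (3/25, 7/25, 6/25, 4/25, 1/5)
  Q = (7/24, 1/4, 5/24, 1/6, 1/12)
P

Computing entropies in nats:
H(P) = 1.5685
H(Q) = 1.5384

Distribution P has higher entropy.

Intuition: The distribution closer to uniform (more spread out) has higher entropy.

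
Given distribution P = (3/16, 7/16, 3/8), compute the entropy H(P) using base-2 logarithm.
1.5052 bits

Shannon entropy is H(X) = -Σ p(x) log p(x).

For P = (3/16, 7/16, 3/8):
H = -3/16 × log_2(3/16) -7/16 × log_2(7/16) -3/8 × log_2(3/8)
H = 1.5052 bits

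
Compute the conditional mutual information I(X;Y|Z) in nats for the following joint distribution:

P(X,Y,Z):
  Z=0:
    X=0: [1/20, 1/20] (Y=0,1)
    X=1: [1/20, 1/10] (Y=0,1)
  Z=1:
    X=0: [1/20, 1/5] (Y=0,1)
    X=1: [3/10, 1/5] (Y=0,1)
0.0600 nats

Conditional mutual information: I(X;Y|Z) = H(X|Z) + H(Y|Z) - H(X,Y|Z)

H(Z) = 0.5623
H(X,Z) = 1.2080 → H(X|Z) = 0.6456
H(Y,Z) = 1.2488 → H(Y|Z) = 0.6864
H(X,Y,Z) = 1.8344 → H(X,Y|Z) = 1.2720

I(X;Y|Z) = 0.6456 + 0.6864 - 1.2720 = 0.0600 nats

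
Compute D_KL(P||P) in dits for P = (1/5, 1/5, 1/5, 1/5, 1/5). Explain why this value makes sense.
0.0000 dits

KL divergence satisfies the Gibbs inequality: D_KL(P||Q) ≥ 0 for all distributions P, Q.

D_KL(P||Q) = Σ p(x) log(p(x)/q(x))
Each term is p(x) × log_10(p(x)/p(x)) = p(x) × log_10(1) = 0, so the sum is 0.
D_KL(P||Q) = 0.0000 dits

When P = Q, the KL divergence is exactly 0, as there is no 'divergence' between identical distributions.

This non-negativity is a fundamental property: relative entropy cannot be negative because it measures how different Q is from P.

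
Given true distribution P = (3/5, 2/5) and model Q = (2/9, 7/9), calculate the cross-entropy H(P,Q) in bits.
1.4470 bits

Cross-entropy: H(P,Q) = -Σ p(x) log q(x)

Alternatively: H(P,Q) = H(P) + D_KL(P||Q)
H(P) = 0.9710 bits
D_KL(P||Q) = 0.4760 bits

H(P,Q) = 0.9710 + 0.4760 = 1.4470 bits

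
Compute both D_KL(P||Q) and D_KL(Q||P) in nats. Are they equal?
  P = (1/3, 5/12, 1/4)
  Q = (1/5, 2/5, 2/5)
D_KL(P||Q) = 0.0698, D_KL(Q||P) = 0.0695

KL divergence is not symmetric: D_KL(P||Q) ≠ D_KL(Q||P) in general.

D_KL(P||Q) = 0.0698 nats
D_KL(Q||P) = 0.0695 nats

No, they are not equal!

This asymmetry is why KL divergence is not a true distance metric.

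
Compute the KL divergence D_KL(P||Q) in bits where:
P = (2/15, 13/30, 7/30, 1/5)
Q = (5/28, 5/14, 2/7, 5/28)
0.0292 bits

KL divergence: D_KL(P||Q) = Σ p(x) log(p(x)/q(x))

Computing term by term:
  x=0: 2/15 × log_2[(2/15)/(5/28)] = 2/15 × -0.4215 = -0.0562
  x=1: 13/30 × log_2[(13/30)/(5/14)] = 13/30 × 0.2790 = 0.1209
  x=2: 7/30 × log_2[(7/30)/(2/7)] = 7/30 × -0.2922 = -0.0682
  x=3: 1/5 × log_2[(1/5)/(5/28)] = 1/5 × 0.1635 = 0.0327

D_KL(P||Q) = 0.0292 bits

Note: KL divergence is always non-negative and equals 0 iff P = Q.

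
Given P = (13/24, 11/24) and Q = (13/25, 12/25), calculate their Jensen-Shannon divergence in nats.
0.0002 nats

Jensen-Shannon divergence is:
JSD(P||Q) = 0.5 × D_KL(P||M) + 0.5 × D_KL(Q||M)
where M = 0.5 × (P + Q) is the mixture distribution.

M = 0.5 × (13/24, 11/24) + 0.5 × (13/25, 12/25) = (0.530833, 0.469167)

D_KL(P||M) = 0.0002 nats
D_KL(Q||M) = 0.0002 nats

JSD(P||Q) = 0.5 × 0.0002 + 0.5 × 0.0002 = 0.0002 nats

Unlike KL divergence, JSD is symmetric and bounded: 0 ≤ JSD ≤ log(2).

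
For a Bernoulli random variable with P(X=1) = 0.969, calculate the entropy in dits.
0.0600 dits

The binary entropy function is:
H(p) = -p log(p) - (1-p) log(1-p)

H(0.969) = -0.969 × log_10(0.969) - 0.031 × log_10(0.031)
H(0.969) = 0.0600 dits

Note: Binary entropy is maximized at p=0.5 (H=1 bit) and minimized at p=0 or p=1 (H=0).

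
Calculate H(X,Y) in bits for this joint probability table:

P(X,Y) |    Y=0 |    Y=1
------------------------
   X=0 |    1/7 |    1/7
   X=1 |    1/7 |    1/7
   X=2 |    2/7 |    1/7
2.5216 bits

Joint entropy is H(X,Y) = -Σ_{x,y} p(x,y) log p(x,y).

Summing over all non-zero entries:
H(X,Y) = -[1/7·log_2(1/7) + 1/7·log_2(1/7) + 1/7·log_2(1/7) + 1/7·log_2(1/7) + 2/7·log_2(2/7) + 1/7·log_2(1/7)]
H(X,Y) = 2.5216 bits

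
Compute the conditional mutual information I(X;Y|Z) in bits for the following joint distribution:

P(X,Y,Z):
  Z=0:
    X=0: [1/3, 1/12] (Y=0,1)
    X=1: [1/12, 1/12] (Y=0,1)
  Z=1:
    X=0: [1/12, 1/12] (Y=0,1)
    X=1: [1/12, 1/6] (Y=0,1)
0.0443 bits

Conditional mutual information: I(X;Y|Z) = H(X|Z) + H(Y|Z) - H(X,Y|Z)

H(Z) = 0.9799
H(X,Z) = 1.8879 → H(X|Z) = 0.9080
H(Y,Z) = 1.8879 → H(Y|Z) = 0.9080
H(X,Y,Z) = 2.7516 → H(X,Y|Z) = 1.7718

I(X;Y|Z) = 0.9080 + 0.9080 - 1.7718 = 0.0443 bits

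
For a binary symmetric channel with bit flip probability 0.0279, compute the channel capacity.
0.8163 bits

For a binary symmetric channel (BSC) with error probability p:
Capacity C = 1 - H(p) bits per symbol

where H(p) = -p log₂(p) - (1-p) log₂(1-p) is the binary entropy function.

H(0.0279) = 0.1837 bits
C = 1 - 0.1837 = 0.8163 bits per symbol

This means we can reliably transmit up to 0.8163 bits of information per channel use.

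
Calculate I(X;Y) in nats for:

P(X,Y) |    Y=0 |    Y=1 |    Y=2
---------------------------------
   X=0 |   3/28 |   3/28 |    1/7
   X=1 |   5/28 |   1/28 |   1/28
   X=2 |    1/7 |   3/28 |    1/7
0.0583 nats

Mutual information: I(X;Y) = H(X) + H(Y) - H(X,Y)

Marginals:
P(X) = (5/14, 1/4, 11/28), H(X) = 1.0813 nats
P(Y) = (3/7, 1/4, 9/28), H(Y) = 1.0745 nats

Joint entropy: H(X,Y) = 2.0976 nats

I(X;Y) = 1.0813 + 1.0745 - 2.0976 = 0.0583 nats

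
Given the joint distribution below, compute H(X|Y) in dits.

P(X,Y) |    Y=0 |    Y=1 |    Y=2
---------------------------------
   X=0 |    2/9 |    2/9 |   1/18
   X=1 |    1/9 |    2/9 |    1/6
0.2802 dits

Using the chain rule: H(X|Y) = H(X,Y) - H(Y)

First, compute H(X,Y) = 0.7409 dits

Marginal P(Y) = (1/3, 4/9, 2/9)
H(Y) = 0.4607 dits

H(X|Y) = H(X,Y) - H(Y) = 0.7409 - 0.4607 = 0.2802 dits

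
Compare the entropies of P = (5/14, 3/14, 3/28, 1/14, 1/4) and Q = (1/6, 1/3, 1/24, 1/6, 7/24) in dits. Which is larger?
P

Computing entropies in dits:
H(P) = 0.6394
H(Q) = 0.6320

Distribution P has higher entropy.

Intuition: The distribution closer to uniform (more spread out) has higher entropy.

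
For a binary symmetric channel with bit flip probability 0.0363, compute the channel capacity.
0.7749 bits

For a binary symmetric channel (BSC) with error probability p:
Capacity C = 1 - H(p) bits per symbol

where H(p) = -p log₂(p) - (1-p) log₂(1-p) is the binary entropy function.

H(0.0363) = 0.2251 bits
C = 1 - 0.2251 = 0.7749 bits per symbol

This means we can reliably transmit up to 0.7749 bits of information per channel use.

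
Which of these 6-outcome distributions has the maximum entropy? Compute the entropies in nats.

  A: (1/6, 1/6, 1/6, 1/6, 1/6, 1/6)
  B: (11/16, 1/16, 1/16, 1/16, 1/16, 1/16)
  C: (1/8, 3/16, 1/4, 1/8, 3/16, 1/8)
A

For a discrete distribution over n outcomes, entropy is maximized by the uniform distribution.

Computing entropies:
H(A) = 1.7918 nats
H(B) = 1.1240 nats
H(C) = 1.7541 nats

The uniform distribution (where all probabilities equal 1/6) achieves the maximum entropy of log_e(6) = 1.7918 nats.

Distribution A has the highest entropy.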